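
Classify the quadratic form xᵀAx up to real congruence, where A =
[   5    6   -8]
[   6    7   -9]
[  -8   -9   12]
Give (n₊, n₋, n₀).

Answer: (2, 1, 0)

Derivation:
step 0: pivot 5 → sign +
step 1: pivot -1/5 → sign −
step 2: pivot 1 → sign +
signature = (2, 1, 0)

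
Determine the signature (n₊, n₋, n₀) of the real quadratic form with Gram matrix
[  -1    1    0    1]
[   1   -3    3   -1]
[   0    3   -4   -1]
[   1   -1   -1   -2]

Answer: (1, 3, 0)

Derivation:
step 0: pivot -1 → sign −
step 1: pivot -2 → sign −
step 2: pivot 1/2 → sign +
step 3: pivot -3 → sign −
signature = (1, 3, 0)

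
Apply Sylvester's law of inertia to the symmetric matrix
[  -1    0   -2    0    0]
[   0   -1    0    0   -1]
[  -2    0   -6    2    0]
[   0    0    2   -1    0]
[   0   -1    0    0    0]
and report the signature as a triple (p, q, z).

step 0: pivot -1 → sign −
step 1: pivot -1 → sign −
step 2: pivot -2 → sign −
step 3: pivot 1 → sign +
step 4: pivot 1 → sign +
signature = (2, 3, 0)

Answer: (2, 3, 0)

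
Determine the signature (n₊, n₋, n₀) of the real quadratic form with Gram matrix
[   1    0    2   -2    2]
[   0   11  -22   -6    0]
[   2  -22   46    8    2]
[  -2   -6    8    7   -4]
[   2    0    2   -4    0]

step 0: pivot 1 → sign +
step 1: pivot 11 → sign +
step 2: pivot -2 → sign −
step 3: pivot -3/11 → sign −
step 4: pivot -2 → sign −
signature = (2, 3, 0)

Answer: (2, 3, 0)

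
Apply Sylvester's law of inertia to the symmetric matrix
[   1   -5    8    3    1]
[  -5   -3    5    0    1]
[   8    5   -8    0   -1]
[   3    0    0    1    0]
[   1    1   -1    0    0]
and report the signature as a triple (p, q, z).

step 0: pivot 1 → sign +
step 1: pivot -28 → sign −
step 2: pivot 9/28 → sign +
step 3: pivot -1 → sign −
step 4: row/col 4 already zero → sign 0
signature = (2, 2, 1)

Answer: (2, 2, 1)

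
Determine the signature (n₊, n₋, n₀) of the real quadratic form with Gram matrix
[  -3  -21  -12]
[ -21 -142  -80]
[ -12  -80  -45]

step 0: pivot -3 → sign −
step 1: pivot 5 → sign +
step 2: pivot -1/5 → sign −
signature = (1, 2, 0)

Answer: (1, 2, 0)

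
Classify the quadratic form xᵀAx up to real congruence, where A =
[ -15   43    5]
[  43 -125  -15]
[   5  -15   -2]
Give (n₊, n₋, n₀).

Answer: (0, 3, 0)

Derivation:
step 0: pivot -15 → sign −
step 1: pivot -26/15 → sign −
step 2: pivot -1/13 → sign −
signature = (0, 3, 0)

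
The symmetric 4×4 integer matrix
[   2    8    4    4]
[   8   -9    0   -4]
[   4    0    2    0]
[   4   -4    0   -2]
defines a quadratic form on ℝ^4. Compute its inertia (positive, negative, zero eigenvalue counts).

step 0: pivot 2 → sign +
step 1: pivot -41 → sign −
step 2: pivot 10/41 → sign +
step 3: pivot -2/5 → sign −
signature = (2, 2, 0)

Answer: (2, 2, 0)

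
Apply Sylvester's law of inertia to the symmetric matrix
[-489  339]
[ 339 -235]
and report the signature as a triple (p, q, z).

Answer: (1, 1, 0)

Derivation:
step 0: pivot -489 → sign −
step 1: pivot 2/163 → sign +
signature = (1, 1, 0)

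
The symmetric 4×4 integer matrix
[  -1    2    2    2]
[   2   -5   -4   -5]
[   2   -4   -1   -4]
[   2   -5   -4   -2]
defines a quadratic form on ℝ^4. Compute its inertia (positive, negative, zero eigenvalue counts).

Answer: (2, 2, 0)

Derivation:
step 0: pivot -1 → sign −
step 1: pivot -1 → sign −
step 2: pivot 3 → sign +
step 3: pivot 3 → sign +
signature = (2, 2, 0)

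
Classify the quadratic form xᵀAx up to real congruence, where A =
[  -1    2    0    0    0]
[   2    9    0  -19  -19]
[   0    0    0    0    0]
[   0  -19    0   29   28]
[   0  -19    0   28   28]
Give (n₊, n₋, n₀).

step 0: pivot -1 → sign −
step 1: pivot 13 → sign +
step 2: pivot 16/13 → sign +
step 3: pivot 3/16 → sign +
step 4: row/col 4 already zero → sign 0
signature = (3, 1, 1)

Answer: (3, 1, 1)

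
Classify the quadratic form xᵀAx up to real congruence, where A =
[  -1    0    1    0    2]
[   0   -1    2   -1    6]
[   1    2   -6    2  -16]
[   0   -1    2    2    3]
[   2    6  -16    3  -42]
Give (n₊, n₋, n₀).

step 0: pivot -1 → sign −
step 1: pivot -1 → sign −
step 2: pivot -1 → sign −
step 3: pivot 3 → sign +
step 4: pivot -1 → sign −
signature = (1, 4, 0)

Answer: (1, 4, 0)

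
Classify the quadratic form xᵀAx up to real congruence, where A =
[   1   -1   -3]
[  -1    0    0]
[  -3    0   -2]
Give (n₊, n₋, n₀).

Answer: (1, 2, 0)

Derivation:
step 0: pivot 1 → sign +
step 1: pivot -1 → sign −
step 2: pivot -2 → sign −
signature = (1, 2, 0)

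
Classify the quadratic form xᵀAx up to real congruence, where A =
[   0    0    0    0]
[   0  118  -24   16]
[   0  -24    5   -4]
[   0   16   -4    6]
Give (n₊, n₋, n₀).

Answer: (2, 1, 1)

Derivation:
step 0: pivot 118 → sign +
step 1: pivot 7/59 → sign +
step 2: pivot -6/7 → sign −
step 3: row/col 3 already zero → sign 0
signature = (2, 1, 1)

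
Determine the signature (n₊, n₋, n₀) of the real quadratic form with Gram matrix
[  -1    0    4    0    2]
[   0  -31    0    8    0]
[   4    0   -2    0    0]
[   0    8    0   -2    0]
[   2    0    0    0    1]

step 0: pivot -1 → sign −
step 1: pivot -31 → sign −
step 2: pivot 14 → sign +
step 3: pivot 2/31 → sign +
step 4: pivot 3/7 → sign +
signature = (3, 2, 0)

Answer: (3, 2, 0)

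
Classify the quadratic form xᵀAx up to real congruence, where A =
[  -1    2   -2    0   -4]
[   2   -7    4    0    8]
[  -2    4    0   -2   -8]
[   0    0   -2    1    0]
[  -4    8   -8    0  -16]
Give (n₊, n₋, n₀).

Answer: (1, 2, 2)

Derivation:
step 0: pivot -1 → sign −
step 1: pivot -3 → sign −
step 2: pivot 4 → sign +
step 3: row/col 3 already zero → sign 0
step 4: row/col 4 already zero → sign 0
signature = (1, 2, 2)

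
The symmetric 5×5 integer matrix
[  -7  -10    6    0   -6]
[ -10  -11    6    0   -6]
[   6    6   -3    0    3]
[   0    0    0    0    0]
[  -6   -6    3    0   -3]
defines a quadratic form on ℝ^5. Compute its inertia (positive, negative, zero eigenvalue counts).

Answer: (2, 1, 2)

Derivation:
step 0: pivot -7 → sign −
step 1: pivot 23/7 → sign +
step 2: pivot 3/23 → sign +
step 3: row/col 3 already zero → sign 0
step 4: row/col 4 already zero → sign 0
signature = (2, 1, 2)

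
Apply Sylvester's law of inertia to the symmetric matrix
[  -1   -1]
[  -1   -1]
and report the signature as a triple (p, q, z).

Answer: (0, 1, 1)

Derivation:
step 0: pivot -1 → sign −
step 1: row/col 1 already zero → sign 0
signature = (0, 1, 1)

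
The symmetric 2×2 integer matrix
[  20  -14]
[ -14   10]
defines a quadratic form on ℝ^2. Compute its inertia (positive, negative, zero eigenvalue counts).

Answer: (2, 0, 0)

Derivation:
step 0: pivot 20 → sign +
step 1: pivot 1/5 → sign +
signature = (2, 0, 0)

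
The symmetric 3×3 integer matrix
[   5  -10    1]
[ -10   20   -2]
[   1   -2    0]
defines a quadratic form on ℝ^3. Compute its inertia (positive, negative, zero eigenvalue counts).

Answer: (1, 1, 1)

Derivation:
step 0: pivot 5 → sign +
step 1: pivot -1/5 → sign −
step 2: row/col 2 already zero → sign 0
signature = (1, 1, 1)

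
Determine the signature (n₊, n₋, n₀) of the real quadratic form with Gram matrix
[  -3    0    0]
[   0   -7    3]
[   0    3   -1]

step 0: pivot -3 → sign −
step 1: pivot -7 → sign −
step 2: pivot 2/7 → sign +
signature = (1, 2, 0)

Answer: (1, 2, 0)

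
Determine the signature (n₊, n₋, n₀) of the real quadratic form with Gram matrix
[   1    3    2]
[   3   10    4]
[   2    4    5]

step 0: pivot 1 → sign +
step 1: pivot 1 → sign +
step 2: pivot -3 → sign −
signature = (2, 1, 0)

Answer: (2, 1, 0)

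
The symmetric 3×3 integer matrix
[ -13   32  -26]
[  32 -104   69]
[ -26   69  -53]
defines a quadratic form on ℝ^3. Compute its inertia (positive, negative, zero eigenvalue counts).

step 0: pivot -13 → sign −
step 1: pivot -328/13 → sign −
step 2: pivot -3/328 → sign −
signature = (0, 3, 0)

Answer: (0, 3, 0)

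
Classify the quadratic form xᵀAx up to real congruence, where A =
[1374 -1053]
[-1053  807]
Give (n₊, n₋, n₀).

Answer: (2, 0, 0)

Derivation:
step 0: pivot 1374 → sign +
step 1: pivot 3/458 → sign +
signature = (2, 0, 0)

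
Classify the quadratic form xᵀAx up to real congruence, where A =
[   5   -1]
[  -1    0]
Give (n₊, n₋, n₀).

Answer: (1, 1, 0)

Derivation:
step 0: pivot 5 → sign +
step 1: pivot -1/5 → sign −
signature = (1, 1, 0)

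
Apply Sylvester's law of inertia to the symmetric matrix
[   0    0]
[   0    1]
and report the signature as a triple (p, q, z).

Answer: (1, 0, 1)

Derivation:
step 0: pivot 1 → sign +
step 1: row/col 1 already zero → sign 0
signature = (1, 0, 1)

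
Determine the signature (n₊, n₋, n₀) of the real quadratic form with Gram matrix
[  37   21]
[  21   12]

step 0: pivot 37 → sign +
step 1: pivot 3/37 → sign +
signature = (2, 0, 0)

Answer: (2, 0, 0)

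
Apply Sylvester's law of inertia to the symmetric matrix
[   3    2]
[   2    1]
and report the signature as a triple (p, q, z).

Answer: (1, 1, 0)

Derivation:
step 0: pivot 3 → sign +
step 1: pivot -1/3 → sign −
signature = (1, 1, 0)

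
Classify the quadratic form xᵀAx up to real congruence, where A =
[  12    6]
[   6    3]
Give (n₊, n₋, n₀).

Answer: (1, 0, 1)

Derivation:
step 0: pivot 12 → sign +
step 1: row/col 1 already zero → sign 0
signature = (1, 0, 1)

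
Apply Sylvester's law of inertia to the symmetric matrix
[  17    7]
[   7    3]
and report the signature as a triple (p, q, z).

Answer: (2, 0, 0)

Derivation:
step 0: pivot 17 → sign +
step 1: pivot 2/17 → sign +
signature = (2, 0, 0)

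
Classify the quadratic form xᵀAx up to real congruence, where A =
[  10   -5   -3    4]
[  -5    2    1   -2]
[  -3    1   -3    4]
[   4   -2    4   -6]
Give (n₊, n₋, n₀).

Answer: (2, 2, 0)

Derivation:
step 0: pivot 10 → sign +
step 1: pivot -1/2 → sign −
step 2: pivot -17/5 → sign −
step 3: pivot 6/17 → sign +
signature = (2, 2, 0)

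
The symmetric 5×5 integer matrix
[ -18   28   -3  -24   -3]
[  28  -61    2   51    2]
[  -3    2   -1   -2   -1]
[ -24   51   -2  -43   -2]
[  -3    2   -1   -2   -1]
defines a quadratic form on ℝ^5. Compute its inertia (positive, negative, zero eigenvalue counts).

Answer: (0, 4, 1)

Derivation:
step 0: pivot -18 → sign −
step 1: pivot -157/9 → sign −
step 2: pivot -29/314 → sign −
step 3: pivot -6/29 → sign −
step 4: row/col 4 already zero → sign 0
signature = (0, 4, 1)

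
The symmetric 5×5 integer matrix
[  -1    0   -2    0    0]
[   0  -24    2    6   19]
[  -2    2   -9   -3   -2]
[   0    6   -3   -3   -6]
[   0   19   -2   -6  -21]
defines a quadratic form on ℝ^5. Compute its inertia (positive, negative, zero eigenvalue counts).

Answer: (0, 5, 0)

Derivation:
step 0: pivot -1 → sign −
step 1: pivot -24 → sign −
step 2: pivot -29/6 → sign −
step 3: pivot -6/29 → sign −
step 4: pivot -3/4 → sign −
signature = (0, 5, 0)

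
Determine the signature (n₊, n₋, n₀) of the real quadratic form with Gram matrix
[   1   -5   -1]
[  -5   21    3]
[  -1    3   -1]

step 0: pivot 1 → sign +
step 1: pivot -4 → sign −
step 2: pivot -1 → sign −
signature = (1, 2, 0)

Answer: (1, 2, 0)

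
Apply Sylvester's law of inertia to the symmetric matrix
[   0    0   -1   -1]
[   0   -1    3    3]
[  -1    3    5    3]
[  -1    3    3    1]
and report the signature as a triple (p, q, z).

Answer: (1, 2, 1)

Derivation:
step 0: pivot -1 → sign −
step 1: pivot 14 → sign +
step 2: pivot -1/14 → sign −
step 3: row/col 3 already zero → sign 0
signature = (1, 2, 1)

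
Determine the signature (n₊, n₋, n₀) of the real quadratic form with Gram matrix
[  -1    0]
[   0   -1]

Answer: (0, 2, 0)

Derivation:
step 0: pivot -1 → sign −
step 1: pivot -1 → sign −
signature = (0, 2, 0)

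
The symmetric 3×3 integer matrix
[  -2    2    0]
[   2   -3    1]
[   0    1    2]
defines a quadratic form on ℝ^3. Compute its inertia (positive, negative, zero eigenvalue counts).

step 0: pivot -2 → sign −
step 1: pivot -1 → sign −
step 2: pivot 3 → sign +
signature = (1, 2, 0)

Answer: (1, 2, 0)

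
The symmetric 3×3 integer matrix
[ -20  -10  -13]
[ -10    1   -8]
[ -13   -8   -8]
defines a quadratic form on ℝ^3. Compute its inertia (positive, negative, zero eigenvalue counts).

step 0: pivot -20 → sign −
step 1: pivot 6 → sign +
step 2: pivot 3/40 → sign +
signature = (2, 1, 0)

Answer: (2, 1, 0)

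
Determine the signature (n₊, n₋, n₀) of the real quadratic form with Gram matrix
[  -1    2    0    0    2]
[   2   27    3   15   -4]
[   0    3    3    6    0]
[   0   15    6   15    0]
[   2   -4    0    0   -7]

Answer: (3, 2, 0)

Derivation:
step 0: pivot -1 → sign −
step 1: pivot 31 → sign +
step 2: pivot 84/31 → sign +
step 3: pivot 3/28 → sign +
step 4: pivot -3 → sign −
signature = (3, 2, 0)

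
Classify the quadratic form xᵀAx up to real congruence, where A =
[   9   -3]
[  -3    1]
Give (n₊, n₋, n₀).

Answer: (1, 0, 1)

Derivation:
step 0: pivot 9 → sign +
step 1: row/col 1 already zero → sign 0
signature = (1, 0, 1)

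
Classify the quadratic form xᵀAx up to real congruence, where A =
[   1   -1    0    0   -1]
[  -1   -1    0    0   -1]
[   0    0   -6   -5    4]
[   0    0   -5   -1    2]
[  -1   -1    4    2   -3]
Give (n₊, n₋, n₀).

Answer: (3, 2, 0)

Derivation:
step 0: pivot 1 → sign +
step 1: pivot -2 → sign −
step 2: pivot -6 → sign −
step 3: pivot 19/6 → sign +
step 4: pivot 2/19 → sign +
signature = (3, 2, 0)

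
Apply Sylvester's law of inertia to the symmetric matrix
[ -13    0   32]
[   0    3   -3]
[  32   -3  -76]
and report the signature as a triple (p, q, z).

step 0: pivot -13 → sign −
step 1: pivot 3 → sign +
step 2: pivot -3/13 → sign −
signature = (1, 2, 0)

Answer: (1, 2, 0)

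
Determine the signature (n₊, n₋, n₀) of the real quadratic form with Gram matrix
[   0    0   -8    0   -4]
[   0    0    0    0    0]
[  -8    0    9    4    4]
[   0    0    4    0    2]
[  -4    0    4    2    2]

Answer: (2, 1, 2)

Derivation:
step 0: pivot 9 → sign +
step 1: pivot -64/9 → sign −
step 2: pivot 1/4 → sign +
step 3: row/col 3 already zero → sign 0
step 4: row/col 4 already zero → sign 0
signature = (2, 1, 2)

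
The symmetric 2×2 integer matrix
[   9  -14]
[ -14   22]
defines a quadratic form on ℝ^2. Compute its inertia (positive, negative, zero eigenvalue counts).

step 0: pivot 9 → sign +
step 1: pivot 2/9 → sign +
signature = (2, 0, 0)

Answer: (2, 0, 0)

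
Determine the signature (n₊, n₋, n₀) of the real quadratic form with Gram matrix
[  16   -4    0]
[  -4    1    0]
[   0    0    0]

Answer: (1, 0, 2)

Derivation:
step 0: pivot 16 → sign +
step 1: row/col 1 already zero → sign 0
step 2: row/col 2 already zero → sign 0
signature = (1, 0, 2)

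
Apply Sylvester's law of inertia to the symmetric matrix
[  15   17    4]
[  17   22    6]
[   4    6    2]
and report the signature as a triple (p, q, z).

step 0: pivot 15 → sign +
step 1: pivot 41/15 → sign +
step 2: pivot 6/41 → sign +
signature = (3, 0, 0)

Answer: (3, 0, 0)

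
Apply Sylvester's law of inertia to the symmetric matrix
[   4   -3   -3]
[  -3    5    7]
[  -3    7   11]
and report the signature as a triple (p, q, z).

step 0: pivot 4 → sign +
step 1: pivot 11/4 → sign +
step 2: pivot 6/11 → sign +
signature = (3, 0, 0)

Answer: (3, 0, 0)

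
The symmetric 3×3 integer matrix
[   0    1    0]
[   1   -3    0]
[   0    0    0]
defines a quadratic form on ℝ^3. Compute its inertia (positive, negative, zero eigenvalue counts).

step 0: pivot -3 → sign −
step 1: pivot 1/3 → sign +
step 2: row/col 2 already zero → sign 0
signature = (1, 1, 1)

Answer: (1, 1, 1)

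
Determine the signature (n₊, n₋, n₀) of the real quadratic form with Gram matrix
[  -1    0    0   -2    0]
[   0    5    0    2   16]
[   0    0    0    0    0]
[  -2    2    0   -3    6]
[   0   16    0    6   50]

Answer: (2, 2, 1)

Derivation:
step 0: pivot -1 → sign −
step 1: pivot 5 → sign +
step 2: pivot 1/5 → sign +
step 3: pivot -2 → sign −
step 4: row/col 4 already zero → sign 0
signature = (2, 2, 1)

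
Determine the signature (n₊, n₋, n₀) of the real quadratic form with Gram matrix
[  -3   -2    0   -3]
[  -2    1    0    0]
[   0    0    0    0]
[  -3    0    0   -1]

Answer: (2, 1, 1)

Derivation:
step 0: pivot -3 → sign −
step 1: pivot 7/3 → sign +
step 2: pivot 2/7 → sign +
step 3: row/col 3 already zero → sign 0
signature = (2, 1, 1)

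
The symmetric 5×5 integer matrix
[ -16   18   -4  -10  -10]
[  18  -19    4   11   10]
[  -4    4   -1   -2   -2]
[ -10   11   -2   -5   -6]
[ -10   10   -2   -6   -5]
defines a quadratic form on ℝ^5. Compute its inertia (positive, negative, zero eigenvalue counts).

Answer: (2, 2, 1)

Derivation:
step 0: pivot -16 → sign −
step 1: pivot 5/4 → sign +
step 2: pivot -1/5 → sign −
step 3: pivot 2 → sign +
step 4: row/col 4 already zero → sign 0
signature = (2, 2, 1)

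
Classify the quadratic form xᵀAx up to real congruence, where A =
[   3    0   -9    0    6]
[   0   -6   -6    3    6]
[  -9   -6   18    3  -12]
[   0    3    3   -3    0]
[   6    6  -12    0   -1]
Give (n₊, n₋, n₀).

Answer: (1, 4, 0)

Derivation:
step 0: pivot 3 → sign +
step 1: pivot -6 → sign −
step 2: pivot -3 → sign −
step 3: pivot -3/2 → sign −
step 4: pivot -1 → sign −
signature = (1, 4, 0)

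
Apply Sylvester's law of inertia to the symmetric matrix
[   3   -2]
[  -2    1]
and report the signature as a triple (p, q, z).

Answer: (1, 1, 0)

Derivation:
step 0: pivot 3 → sign +
step 1: pivot -1/3 → sign −
signature = (1, 1, 0)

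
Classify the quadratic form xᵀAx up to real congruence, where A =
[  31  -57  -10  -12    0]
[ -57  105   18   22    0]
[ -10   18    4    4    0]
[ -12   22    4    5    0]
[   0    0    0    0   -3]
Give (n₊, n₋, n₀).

step 0: pivot 31 → sign +
step 1: pivot 6/31 → sign +
step 2: pivot 1/3 → sign +
step 3: pivot -3 → sign −
step 4: row/col 4 already zero → sign 0
signature = (3, 1, 1)

Answer: (3, 1, 1)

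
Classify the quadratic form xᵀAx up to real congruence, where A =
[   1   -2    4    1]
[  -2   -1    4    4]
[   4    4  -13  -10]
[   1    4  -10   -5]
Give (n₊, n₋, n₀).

Answer: (2, 2, 0)

Derivation:
step 0: pivot 1 → sign +
step 1: pivot -5 → sign −
step 2: pivot -1/5 → sign −
step 3: pivot 2 → sign +
signature = (2, 2, 0)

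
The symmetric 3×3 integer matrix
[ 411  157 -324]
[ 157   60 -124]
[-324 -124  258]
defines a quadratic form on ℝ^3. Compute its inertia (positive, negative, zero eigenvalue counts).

Answer: (3, 0, 0)

Derivation:
step 0: pivot 411 → sign +
step 1: pivot 11/411 → sign +
step 2: pivot 6/11 → sign +
signature = (3, 0, 0)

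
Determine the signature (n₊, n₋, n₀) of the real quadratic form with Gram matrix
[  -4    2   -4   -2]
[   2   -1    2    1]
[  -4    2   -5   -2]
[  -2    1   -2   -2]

step 0: pivot -4 → sign −
step 1: pivot -1 → sign −
step 2: pivot -1 → sign −
step 3: row/col 3 already zero → sign 0
signature = (0, 3, 1)

Answer: (0, 3, 1)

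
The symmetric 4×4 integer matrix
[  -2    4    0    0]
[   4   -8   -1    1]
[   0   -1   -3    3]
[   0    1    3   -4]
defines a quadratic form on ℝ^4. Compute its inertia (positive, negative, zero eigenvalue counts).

step 0: pivot -2 → sign −
step 1: pivot -3 → sign −
step 2: pivot 1/3 → sign +
step 3: pivot -1 → sign −
signature = (1, 3, 0)

Answer: (1, 3, 0)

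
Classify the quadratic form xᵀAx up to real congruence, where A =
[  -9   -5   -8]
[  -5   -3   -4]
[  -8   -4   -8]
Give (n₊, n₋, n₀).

Answer: (0, 2, 1)

Derivation:
step 0: pivot -9 → sign −
step 1: pivot -2/9 → sign −
step 2: row/col 2 already zero → sign 0
signature = (0, 2, 1)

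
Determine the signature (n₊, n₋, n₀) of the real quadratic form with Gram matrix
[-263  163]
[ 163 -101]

Answer: (1, 1, 0)

Derivation:
step 0: pivot -263 → sign −
step 1: pivot 6/263 → sign +
signature = (1, 1, 0)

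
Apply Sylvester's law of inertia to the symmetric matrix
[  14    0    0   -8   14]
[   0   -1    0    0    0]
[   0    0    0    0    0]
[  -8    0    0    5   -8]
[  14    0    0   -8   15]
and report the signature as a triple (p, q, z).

Answer: (3, 1, 1)

Derivation:
step 0: pivot 14 → sign +
step 1: pivot -1 → sign −
step 2: pivot 3/7 → sign +
step 3: pivot 1 → sign +
step 4: row/col 4 already zero → sign 0
signature = (3, 1, 1)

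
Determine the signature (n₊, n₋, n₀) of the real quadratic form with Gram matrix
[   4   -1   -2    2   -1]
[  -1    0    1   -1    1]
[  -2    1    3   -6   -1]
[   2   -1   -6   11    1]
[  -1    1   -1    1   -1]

Answer: (3, 2, 0)

Derivation:
step 0: pivot 4 → sign +
step 1: pivot -1/4 → sign −
step 2: pivot 3 → sign +
step 3: pivot -1 → sign −
step 4: pivot 1 → sign +
signature = (3, 2, 0)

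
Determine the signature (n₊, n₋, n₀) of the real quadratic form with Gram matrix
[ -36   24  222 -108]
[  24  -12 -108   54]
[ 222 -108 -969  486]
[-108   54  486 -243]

Answer: (1, 1, 2)

Derivation:
step 0: pivot -36 → sign −
step 1: pivot 4 → sign +
step 2: row/col 2 already zero → sign 0
step 3: row/col 3 already zero → sign 0
signature = (1, 1, 2)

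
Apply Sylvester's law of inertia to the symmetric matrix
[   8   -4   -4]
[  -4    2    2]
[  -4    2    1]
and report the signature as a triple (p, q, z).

step 0: pivot 8 → sign +
step 1: pivot -1 → sign −
step 2: row/col 2 already zero → sign 0
signature = (1, 1, 1)

Answer: (1, 1, 1)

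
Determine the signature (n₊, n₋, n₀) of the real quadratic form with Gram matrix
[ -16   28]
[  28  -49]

step 0: pivot -16 → sign −
step 1: row/col 1 already zero → sign 0
signature = (0, 1, 1)

Answer: (0, 1, 1)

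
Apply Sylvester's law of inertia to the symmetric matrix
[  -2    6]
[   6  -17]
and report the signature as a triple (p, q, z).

step 0: pivot -2 → sign −
step 1: pivot 1 → sign +
signature = (1, 1, 0)

Answer: (1, 1, 0)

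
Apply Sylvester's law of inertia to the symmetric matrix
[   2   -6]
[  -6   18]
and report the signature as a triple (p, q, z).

Answer: (1, 0, 1)

Derivation:
step 0: pivot 2 → sign +
step 1: row/col 1 already zero → sign 0
signature = (1, 0, 1)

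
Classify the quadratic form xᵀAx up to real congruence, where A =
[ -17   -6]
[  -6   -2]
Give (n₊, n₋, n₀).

Answer: (1, 1, 0)

Derivation:
step 0: pivot -17 → sign −
step 1: pivot 2/17 → sign +
signature = (1, 1, 0)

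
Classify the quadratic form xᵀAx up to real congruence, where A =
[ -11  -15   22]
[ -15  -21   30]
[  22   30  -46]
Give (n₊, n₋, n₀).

step 0: pivot -11 → sign −
step 1: pivot -6/11 → sign −
step 2: pivot -2 → sign −
signature = (0, 3, 0)

Answer: (0, 3, 0)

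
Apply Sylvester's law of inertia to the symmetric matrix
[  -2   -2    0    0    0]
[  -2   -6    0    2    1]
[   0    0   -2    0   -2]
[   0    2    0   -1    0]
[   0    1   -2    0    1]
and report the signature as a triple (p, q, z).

step 0: pivot -2 → sign −
step 1: pivot -4 → sign −
step 2: pivot -2 → sign −
step 3: pivot 13/4 → sign +
step 4: pivot -1/13 → sign −
signature = (1, 4, 0)

Answer: (1, 4, 0)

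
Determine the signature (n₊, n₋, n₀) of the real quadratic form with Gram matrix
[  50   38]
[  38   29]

step 0: pivot 50 → sign +
step 1: pivot 3/25 → sign +
signature = (2, 0, 0)

Answer: (2, 0, 0)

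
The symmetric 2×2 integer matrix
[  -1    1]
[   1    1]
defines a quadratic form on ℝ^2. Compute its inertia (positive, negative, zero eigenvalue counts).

step 0: pivot -1 → sign −
step 1: pivot 2 → sign +
signature = (1, 1, 0)

Answer: (1, 1, 0)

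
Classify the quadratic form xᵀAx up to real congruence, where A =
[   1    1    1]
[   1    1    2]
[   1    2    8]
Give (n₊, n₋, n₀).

step 0: pivot 1 → sign +
step 1: pivot 7 → sign +
step 2: pivot -1/7 → sign −
signature = (2, 1, 0)

Answer: (2, 1, 0)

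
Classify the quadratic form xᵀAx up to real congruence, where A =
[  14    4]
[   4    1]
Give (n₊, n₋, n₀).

step 0: pivot 14 → sign +
step 1: pivot -1/7 → sign −
signature = (1, 1, 0)

Answer: (1, 1, 0)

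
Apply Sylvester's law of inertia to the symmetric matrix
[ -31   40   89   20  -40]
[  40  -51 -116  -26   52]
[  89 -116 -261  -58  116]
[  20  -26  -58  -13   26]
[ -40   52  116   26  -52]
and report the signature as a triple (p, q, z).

step 0: pivot -31 → sign −
step 1: pivot 19/31 → sign +
step 2: pivot -146/19 → sign −
step 3: pivot -3/73 → sign −
step 4: row/col 4 already zero → sign 0
signature = (1, 3, 1)

Answer: (1, 3, 1)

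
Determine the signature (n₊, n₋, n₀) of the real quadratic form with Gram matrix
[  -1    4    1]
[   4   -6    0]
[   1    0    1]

Answer: (2, 1, 0)

Derivation:
step 0: pivot -1 → sign −
step 1: pivot 10 → sign +
step 2: pivot 2/5 → sign +
signature = (2, 1, 0)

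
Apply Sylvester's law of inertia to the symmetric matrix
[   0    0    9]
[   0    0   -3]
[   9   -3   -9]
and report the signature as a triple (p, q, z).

step 0: pivot -9 → sign −
step 1: pivot 1 → sign +
step 2: row/col 2 already zero → sign 0
signature = (1, 1, 1)

Answer: (1, 1, 1)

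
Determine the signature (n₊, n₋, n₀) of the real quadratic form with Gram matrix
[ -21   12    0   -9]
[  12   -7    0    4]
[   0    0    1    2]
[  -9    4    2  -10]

Answer: (1, 3, 0)

Derivation:
step 0: pivot -21 → sign −
step 1: pivot -1/7 → sign −
step 2: pivot 1 → sign +
step 3: pivot -1 → sign −
signature = (1, 3, 0)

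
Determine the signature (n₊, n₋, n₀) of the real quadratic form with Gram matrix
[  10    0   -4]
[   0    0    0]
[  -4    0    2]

step 0: pivot 10 → sign +
step 1: pivot 2/5 → sign +
step 2: row/col 2 already zero → sign 0
signature = (2, 0, 1)

Answer: (2, 0, 1)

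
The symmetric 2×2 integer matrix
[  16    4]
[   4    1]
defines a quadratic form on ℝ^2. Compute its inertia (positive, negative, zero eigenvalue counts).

step 0: pivot 16 → sign +
step 1: row/col 1 already zero → sign 0
signature = (1, 0, 1)

Answer: (1, 0, 1)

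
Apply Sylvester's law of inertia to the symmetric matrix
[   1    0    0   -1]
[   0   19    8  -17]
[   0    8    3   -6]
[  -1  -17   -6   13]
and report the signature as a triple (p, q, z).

step 0: pivot 1 → sign +
step 1: pivot 19 → sign +
step 2: pivot -7/19 → sign −
step 3: pivot 3/7 → sign +
signature = (3, 1, 0)

Answer: (3, 1, 0)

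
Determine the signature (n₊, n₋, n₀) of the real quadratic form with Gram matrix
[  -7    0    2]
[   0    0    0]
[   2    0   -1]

step 0: pivot -7 → sign −
step 1: pivot -3/7 → sign −
step 2: row/col 2 already zero → sign 0
signature = (0, 2, 1)

Answer: (0, 2, 1)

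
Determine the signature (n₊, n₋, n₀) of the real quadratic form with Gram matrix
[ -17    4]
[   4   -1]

Answer: (0, 2, 0)

Derivation:
step 0: pivot -17 → sign −
step 1: pivot -1/17 → sign −
signature = (0, 2, 0)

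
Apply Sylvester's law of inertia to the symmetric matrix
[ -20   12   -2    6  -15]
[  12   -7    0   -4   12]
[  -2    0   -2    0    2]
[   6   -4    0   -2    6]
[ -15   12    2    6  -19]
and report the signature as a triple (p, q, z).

Answer: (2, 3, 0)

Derivation:
step 0: pivot -20 → sign −
step 1: pivot 1/5 → sign +
step 2: pivot -9 → sign −
step 3: pivot -25/18 → sign −
step 4: pivot 2/25 → sign +
signature = (2, 3, 0)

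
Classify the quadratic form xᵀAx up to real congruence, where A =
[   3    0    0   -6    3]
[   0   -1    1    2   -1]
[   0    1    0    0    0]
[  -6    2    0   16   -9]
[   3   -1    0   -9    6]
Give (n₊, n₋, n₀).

step 0: pivot 3 → sign +
step 1: pivot -1 → sign −
step 2: pivot 1 → sign +
step 3: pivot 4 → sign +
step 4: pivot 3/4 → sign +
signature = (4, 1, 0)

Answer: (4, 1, 0)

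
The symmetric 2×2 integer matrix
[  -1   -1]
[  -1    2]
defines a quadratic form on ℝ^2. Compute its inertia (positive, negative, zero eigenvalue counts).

Answer: (1, 1, 0)

Derivation:
step 0: pivot -1 → sign −
step 1: pivot 3 → sign +
signature = (1, 1, 0)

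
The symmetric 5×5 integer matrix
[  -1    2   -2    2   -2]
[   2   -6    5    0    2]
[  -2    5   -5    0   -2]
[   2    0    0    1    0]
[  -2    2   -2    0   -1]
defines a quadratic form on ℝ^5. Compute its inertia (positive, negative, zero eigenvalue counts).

step 0: pivot -1 → sign −
step 1: pivot -2 → sign −
step 2: pivot -1/2 → sign −
step 3: pivot 21 → sign +
step 4: pivot 1/7 → sign +
signature = (2, 3, 0)

Answer: (2, 3, 0)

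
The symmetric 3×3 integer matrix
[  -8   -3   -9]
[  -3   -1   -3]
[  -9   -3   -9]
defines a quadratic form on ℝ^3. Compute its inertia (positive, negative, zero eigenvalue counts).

Answer: (1, 1, 1)

Derivation:
step 0: pivot -8 → sign −
step 1: pivot 1/8 → sign +
step 2: row/col 2 already zero → sign 0
signature = (1, 1, 1)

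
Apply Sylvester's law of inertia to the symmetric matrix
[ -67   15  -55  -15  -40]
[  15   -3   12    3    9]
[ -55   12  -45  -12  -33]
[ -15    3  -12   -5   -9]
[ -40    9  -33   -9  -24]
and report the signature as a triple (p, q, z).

step 0: pivot -67 → sign −
step 1: pivot 24/67 → sign +
step 2: pivot -1/8 → sign −
step 3: pivot -2 → sign −
step 4: row/col 4 already zero → sign 0
signature = (1, 3, 1)

Answer: (1, 3, 1)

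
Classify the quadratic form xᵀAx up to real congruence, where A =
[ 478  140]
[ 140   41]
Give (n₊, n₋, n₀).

Answer: (1, 1, 0)

Derivation:
step 0: pivot 478 → sign +
step 1: pivot -1/239 → sign −
signature = (1, 1, 0)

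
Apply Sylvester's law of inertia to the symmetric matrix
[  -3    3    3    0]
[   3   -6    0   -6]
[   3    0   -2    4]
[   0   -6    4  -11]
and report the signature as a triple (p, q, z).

step 0: pivot -3 → sign −
step 1: pivot -3 → sign −
step 2: pivot 4 → sign +
step 3: row/col 3 already zero → sign 0
signature = (1, 2, 1)

Answer: (1, 2, 1)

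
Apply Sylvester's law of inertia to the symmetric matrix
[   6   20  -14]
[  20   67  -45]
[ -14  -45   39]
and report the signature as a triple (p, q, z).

Answer: (2, 1, 0)

Derivation:
step 0: pivot 6 → sign +
step 1: pivot 1/3 → sign +
step 2: pivot -2 → sign −
signature = (2, 1, 0)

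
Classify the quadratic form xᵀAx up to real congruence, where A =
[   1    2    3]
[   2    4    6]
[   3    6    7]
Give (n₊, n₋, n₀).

Answer: (1, 1, 1)

Derivation:
step 0: pivot 1 → sign +
step 1: pivot -2 → sign −
step 2: row/col 2 already zero → sign 0
signature = (1, 1, 1)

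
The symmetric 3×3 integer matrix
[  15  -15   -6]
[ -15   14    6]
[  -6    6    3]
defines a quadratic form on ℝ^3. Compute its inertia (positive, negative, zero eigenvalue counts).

Answer: (2, 1, 0)

Derivation:
step 0: pivot 15 → sign +
step 1: pivot -1 → sign −
step 2: pivot 3/5 → sign +
signature = (2, 1, 0)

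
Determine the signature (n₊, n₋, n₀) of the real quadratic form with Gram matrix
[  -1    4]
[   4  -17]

step 0: pivot -1 → sign −
step 1: pivot -1 → sign −
signature = (0, 2, 0)

Answer: (0, 2, 0)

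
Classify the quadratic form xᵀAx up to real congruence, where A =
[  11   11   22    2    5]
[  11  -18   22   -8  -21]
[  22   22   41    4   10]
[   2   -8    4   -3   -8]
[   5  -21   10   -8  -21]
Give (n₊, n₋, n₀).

step 0: pivot 11 → sign +
step 1: pivot -29 → sign −
step 2: pivot -3 → sign −
step 3: pivot 27/319 → sign +
step 4: row/col 4 already zero → sign 0
signature = (2, 2, 1)

Answer: (2, 2, 1)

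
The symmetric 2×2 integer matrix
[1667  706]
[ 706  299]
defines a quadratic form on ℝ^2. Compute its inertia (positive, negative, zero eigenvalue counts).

Answer: (1, 1, 0)

Derivation:
step 0: pivot 1667 → sign +
step 1: pivot -3/1667 → sign −
signature = (1, 1, 0)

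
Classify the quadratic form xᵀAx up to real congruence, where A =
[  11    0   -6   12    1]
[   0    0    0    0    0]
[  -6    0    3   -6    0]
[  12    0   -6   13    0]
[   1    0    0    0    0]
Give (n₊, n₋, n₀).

Answer: (3, 1, 1)

Derivation:
step 0: pivot 11 → sign +
step 1: pivot -3/11 → sign −
step 2: pivot 1 → sign +
step 3: pivot 1 → sign +
step 4: row/col 4 already zero → sign 0
signature = (3, 1, 1)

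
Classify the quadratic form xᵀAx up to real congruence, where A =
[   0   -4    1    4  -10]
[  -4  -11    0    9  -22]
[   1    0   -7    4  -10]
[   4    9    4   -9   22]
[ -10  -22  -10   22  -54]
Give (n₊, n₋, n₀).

step 0: pivot -11 → sign −
step 1: pivot 16/11 → sign +
step 2: pivot -123/16 → sign −
step 3: pivot -50/123 → sign −
step 4: pivot -6/25 → sign −
signature = (1, 4, 0)

Answer: (1, 4, 0)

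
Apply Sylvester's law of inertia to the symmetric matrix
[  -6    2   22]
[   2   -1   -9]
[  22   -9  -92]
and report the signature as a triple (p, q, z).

Answer: (0, 3, 0)

Derivation:
step 0: pivot -6 → sign −
step 1: pivot -1/3 → sign −
step 2: pivot -3 → sign −
signature = (0, 3, 0)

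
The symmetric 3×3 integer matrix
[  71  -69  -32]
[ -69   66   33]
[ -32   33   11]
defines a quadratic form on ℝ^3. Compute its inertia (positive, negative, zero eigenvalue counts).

step 0: pivot 71 → sign +
step 1: pivot -75/71 → sign −
step 2: row/col 2 already zero → sign 0
signature = (1, 1, 1)

Answer: (1, 1, 1)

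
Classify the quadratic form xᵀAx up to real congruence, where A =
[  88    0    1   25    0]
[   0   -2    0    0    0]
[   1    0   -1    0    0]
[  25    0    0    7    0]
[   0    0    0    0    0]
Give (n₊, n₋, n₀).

Answer: (1, 3, 1)

Derivation:
step 0: pivot 88 → sign +
step 1: pivot -2 → sign −
step 2: pivot -89/88 → sign −
step 3: pivot -2/89 → sign −
step 4: row/col 4 already zero → sign 0
signature = (1, 3, 1)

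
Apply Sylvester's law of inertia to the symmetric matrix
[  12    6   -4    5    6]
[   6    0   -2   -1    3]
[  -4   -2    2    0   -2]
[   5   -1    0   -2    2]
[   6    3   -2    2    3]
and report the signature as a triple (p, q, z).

step 0: pivot 12 → sign +
step 1: pivot -3 → sign −
step 2: pivot 2/3 → sign +
step 3: pivot -25/6 → sign −
step 4: pivot 3/50 → sign +
signature = (3, 2, 0)

Answer: (3, 2, 0)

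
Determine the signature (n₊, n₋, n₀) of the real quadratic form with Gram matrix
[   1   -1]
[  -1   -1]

Answer: (1, 1, 0)

Derivation:
step 0: pivot 1 → sign +
step 1: pivot -2 → sign −
signature = (1, 1, 0)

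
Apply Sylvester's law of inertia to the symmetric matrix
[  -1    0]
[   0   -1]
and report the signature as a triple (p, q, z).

step 0: pivot -1 → sign −
step 1: pivot -1 → sign −
signature = (0, 2, 0)

Answer: (0, 2, 0)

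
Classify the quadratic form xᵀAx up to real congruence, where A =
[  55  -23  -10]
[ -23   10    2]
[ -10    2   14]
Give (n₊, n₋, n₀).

step 0: pivot 55 → sign +
step 1: pivot 21/55 → sign +
step 2: pivot -2/7 → sign −
signature = (2, 1, 0)

Answer: (2, 1, 0)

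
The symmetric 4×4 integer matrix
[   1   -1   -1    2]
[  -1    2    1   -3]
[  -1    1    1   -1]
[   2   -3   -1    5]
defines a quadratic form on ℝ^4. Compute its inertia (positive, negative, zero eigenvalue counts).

step 0: pivot 1 → sign +
step 1: pivot 1 → sign +
step 2: pivot 2 → sign +
step 3: pivot -1/2 → sign −
signature = (3, 1, 0)

Answer: (3, 1, 0)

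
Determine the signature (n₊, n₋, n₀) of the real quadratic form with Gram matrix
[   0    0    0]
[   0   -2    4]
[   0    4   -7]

step 0: pivot -2 → sign −
step 1: pivot 1 → sign +
step 2: row/col 2 already zero → sign 0
signature = (1, 1, 1)

Answer: (1, 1, 1)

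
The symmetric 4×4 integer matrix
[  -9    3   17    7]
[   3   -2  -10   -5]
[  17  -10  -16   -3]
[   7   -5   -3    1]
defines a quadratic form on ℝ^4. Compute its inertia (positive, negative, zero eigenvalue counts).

Answer: (1, 3, 0)

Derivation:
step 0: pivot -9 → sign −
step 1: pivot -1 → sign −
step 2: pivot 314/9 → sign +
step 3: pivot -6/157 → sign −
signature = (1, 3, 0)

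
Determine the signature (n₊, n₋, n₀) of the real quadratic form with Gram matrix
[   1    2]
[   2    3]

Answer: (1, 1, 0)

Derivation:
step 0: pivot 1 → sign +
step 1: pivot -1 → sign −
signature = (1, 1, 0)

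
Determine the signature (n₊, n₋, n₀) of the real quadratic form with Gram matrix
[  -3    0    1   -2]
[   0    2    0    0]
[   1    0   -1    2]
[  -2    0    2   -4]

step 0: pivot -3 → sign −
step 1: pivot 2 → sign +
step 2: pivot -2/3 → sign −
step 3: row/col 3 already zero → sign 0
signature = (1, 2, 1)

Answer: (1, 2, 1)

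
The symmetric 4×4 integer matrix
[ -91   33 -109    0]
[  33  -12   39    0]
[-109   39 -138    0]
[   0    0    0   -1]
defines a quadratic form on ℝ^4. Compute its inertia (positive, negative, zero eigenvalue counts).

Answer: (1, 3, 0)

Derivation:
step 0: pivot -91 → sign −
step 1: pivot -3/91 → sign −
step 2: pivot 1 → sign +
step 3: pivot -1 → sign −
signature = (1, 3, 0)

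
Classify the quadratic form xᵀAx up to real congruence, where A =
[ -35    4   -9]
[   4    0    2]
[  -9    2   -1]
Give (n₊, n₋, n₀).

step 0: pivot -35 → sign −
step 1: pivot 16/35 → sign +
step 2: pivot -3/4 → sign −
signature = (1, 2, 0)

Answer: (1, 2, 0)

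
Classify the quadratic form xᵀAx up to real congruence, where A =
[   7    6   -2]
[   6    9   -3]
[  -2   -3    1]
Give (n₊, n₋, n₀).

step 0: pivot 7 → sign +
step 1: pivot 27/7 → sign +
step 2: row/col 2 already zero → sign 0
signature = (2, 0, 1)

Answer: (2, 0, 1)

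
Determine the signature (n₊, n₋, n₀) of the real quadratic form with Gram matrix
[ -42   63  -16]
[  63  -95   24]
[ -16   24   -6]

step 0: pivot -42 → sign −
step 1: pivot -1/2 → sign −
step 2: pivot 2/21 → sign +
signature = (1, 2, 0)

Answer: (1, 2, 0)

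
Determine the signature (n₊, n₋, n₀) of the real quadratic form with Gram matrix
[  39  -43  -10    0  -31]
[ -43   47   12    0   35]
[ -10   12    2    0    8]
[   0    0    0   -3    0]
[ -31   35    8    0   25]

step 0: pivot 39 → sign +
step 1: pivot -16/39 → sign −
step 2: pivot 7/4 → sign +
step 3: pivot -3 → sign −
step 4: pivot -2/7 → sign −
signature = (2, 3, 0)

Answer: (2, 3, 0)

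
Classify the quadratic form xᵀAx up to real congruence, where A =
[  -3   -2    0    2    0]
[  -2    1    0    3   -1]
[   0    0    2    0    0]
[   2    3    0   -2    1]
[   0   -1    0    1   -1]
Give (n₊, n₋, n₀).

step 0: pivot -3 → sign −
step 1: pivot 7/3 → sign +
step 2: pivot 2 → sign +
step 3: pivot -13/7 → sign −
step 4: pivot 2/13 → sign +
signature = (3, 2, 0)

Answer: (3, 2, 0)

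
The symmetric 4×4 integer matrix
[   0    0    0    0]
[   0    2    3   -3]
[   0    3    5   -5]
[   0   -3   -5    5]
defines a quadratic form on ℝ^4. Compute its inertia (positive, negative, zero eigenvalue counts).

step 0: pivot 2 → sign +
step 1: pivot 1/2 → sign +
step 2: row/col 2 already zero → sign 0
step 3: row/col 3 already zero → sign 0
signature = (2, 0, 2)

Answer: (2, 0, 2)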